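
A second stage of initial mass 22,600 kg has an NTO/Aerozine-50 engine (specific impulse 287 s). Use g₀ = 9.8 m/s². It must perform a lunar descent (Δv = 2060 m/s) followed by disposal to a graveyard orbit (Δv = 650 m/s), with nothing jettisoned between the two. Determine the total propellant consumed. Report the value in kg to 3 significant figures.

total propellant consumed ≈ 14000 kg

v_e = Isp · g₀ = 287 × 9.8 = 2812.6 m/s.
After the first burn: m = 22600 × exp(−2060/2812.6) = 22600 × 0.48074 = 10,864.7 kg.
After the second burn: m = 10,864.7 × exp(−650/2812.6) = 10,864.7 × 0.79366 = 8,622.88 kg.
Total propellant = m₀ − m_final = 22600 − 8,622.88 = 13,977.12 kg.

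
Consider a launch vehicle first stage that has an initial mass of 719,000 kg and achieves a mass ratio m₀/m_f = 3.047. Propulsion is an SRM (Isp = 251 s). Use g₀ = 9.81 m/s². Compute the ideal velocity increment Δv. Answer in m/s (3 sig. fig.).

v_e = Isp · g₀ = 251 × 9.81 = 2462.3 m/s.
Δv = v_e · ln(3.047) = 2462.3 × 1.1142 ≈ 2743.4 m/s.

Δv ≈ 2740 m/s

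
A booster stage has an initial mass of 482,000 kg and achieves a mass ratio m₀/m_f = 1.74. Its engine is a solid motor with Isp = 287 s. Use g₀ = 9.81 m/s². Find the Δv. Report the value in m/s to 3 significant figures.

Δv ≈ 1560 m/s

v_e = Isp · g₀ = 287 × 9.81 = 2815.5 m/s.
Using Δv = v_e ln(m₀/m_f): Δv = v_e · ln(1.74) = 2815.5 × 0.5539 ≈ 1559.4 m/s.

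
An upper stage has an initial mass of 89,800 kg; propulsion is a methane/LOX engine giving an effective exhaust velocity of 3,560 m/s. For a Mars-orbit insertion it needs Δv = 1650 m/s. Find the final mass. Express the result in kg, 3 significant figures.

final mass ≈ 56500 kg

By the Tsiolkovsky rocket equation, m₀/m_f = exp(Δv / v_e) = exp(1650 / 3560.0) = exp(0.4635) = 1.5896.
m_f = m₀ / 1.5896 = 89,800 / 1.5896 = 56,492.2 kg.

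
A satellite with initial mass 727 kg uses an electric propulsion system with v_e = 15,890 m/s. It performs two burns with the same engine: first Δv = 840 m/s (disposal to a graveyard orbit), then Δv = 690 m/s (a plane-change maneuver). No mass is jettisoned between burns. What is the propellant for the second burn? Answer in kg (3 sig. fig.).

propellant for the second burn ≈ 29.3 kg

After the first burn: m = 727 × exp(−840/15890.0) = 727 × 0.94851 = 689.567 kg.
After the second burn: m = 689.567 × exp(−690/15890.0) = 689.567 × 0.95751 = 660.267 kg.
Second-burn propellant = 689.567 − 660.267 = 29.3 kg.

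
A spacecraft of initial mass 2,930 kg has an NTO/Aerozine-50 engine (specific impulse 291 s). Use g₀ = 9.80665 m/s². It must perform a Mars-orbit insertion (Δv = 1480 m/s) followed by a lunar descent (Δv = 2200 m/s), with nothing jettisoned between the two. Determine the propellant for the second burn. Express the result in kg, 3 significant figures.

v_e = Isp · g₀ = 291 × 9.80665 = 2853.7 m/s.
After the first burn: m = 2930 × exp(−1480/2853.7) = 2930 × 0.59534 = 1,744.35 kg.
After the second burn: m = 1,744.35 × exp(−2200/2853.7) = 1,744.35 × 0.46259 = 806.919 kg.
Second-burn propellant = 1,744.35 − 806.919 = 937.431 kg.

propellant for the second burn ≈ 937 kg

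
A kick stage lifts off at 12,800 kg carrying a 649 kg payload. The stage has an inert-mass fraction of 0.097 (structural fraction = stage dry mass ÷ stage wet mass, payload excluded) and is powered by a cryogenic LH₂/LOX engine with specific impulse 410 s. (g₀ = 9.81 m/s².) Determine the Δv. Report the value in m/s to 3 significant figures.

Stage wet mass = m₀ − payload = 12,800 − 649 = 12,151 kg.
Stage dry mass = ε × stage wet mass = 0.097 × 12,151 = 1,178.65 kg.
Burnout mass m_f = stage dry + payload = 1,178.65 + 649 = 1,827.65 kg.
v_e = Isp · g₀ = 410 × 9.81 = 4022.1 m/s.
Δv = v_e · ln(12,800/1,827.65) = 4022.1 × ln(7.004) = 4022.1 × 1.9464 ≈ 7829 m/s.

Δv ≈ 7830 m/s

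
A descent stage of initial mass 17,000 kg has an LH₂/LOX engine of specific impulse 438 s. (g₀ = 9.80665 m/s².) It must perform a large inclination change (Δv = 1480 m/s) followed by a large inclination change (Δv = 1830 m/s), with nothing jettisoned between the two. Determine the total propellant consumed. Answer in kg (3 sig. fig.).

v_e = Isp · g₀ = 438 × 9.80665 = 4295.3 m/s.
After the first burn: m = 17000 × exp(−1480/4295.3) = 17000 × 0.70853 = 12,045 kg.
After the second burn: m = 12,045 × exp(−1830/4295.3) = 12,045 × 0.65309 = 7,866.47 kg.
Total propellant = m₀ − m_final = 17000 − 7,866.47 = 9,133.53 kg.

total propellant consumed ≈ 9130 kg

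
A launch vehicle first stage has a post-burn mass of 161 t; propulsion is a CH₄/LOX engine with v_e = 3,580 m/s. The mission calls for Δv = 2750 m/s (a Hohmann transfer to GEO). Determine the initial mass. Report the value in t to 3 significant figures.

initial mass ≈ 347 t

By the Tsiolkovsky rocket equation, m₀/m_f = exp(Δv / v_e) = exp(2750 / 3580.0) = exp(0.7682) = 2.1558.
m₀ = m_f × 2.1558 = 161 × 2.1558 = 347.084 t.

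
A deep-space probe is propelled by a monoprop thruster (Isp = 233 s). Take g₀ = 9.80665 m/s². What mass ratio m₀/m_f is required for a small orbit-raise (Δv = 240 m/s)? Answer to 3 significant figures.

v_e = Isp · g₀ = 233 × 9.80665 = 2284.9 m/s.
m₀/m_f = exp(Δv / v_e) = exp(240 / 2284.9) = exp(0.1050) = 1.1107.

mass ratio ≈ 1.11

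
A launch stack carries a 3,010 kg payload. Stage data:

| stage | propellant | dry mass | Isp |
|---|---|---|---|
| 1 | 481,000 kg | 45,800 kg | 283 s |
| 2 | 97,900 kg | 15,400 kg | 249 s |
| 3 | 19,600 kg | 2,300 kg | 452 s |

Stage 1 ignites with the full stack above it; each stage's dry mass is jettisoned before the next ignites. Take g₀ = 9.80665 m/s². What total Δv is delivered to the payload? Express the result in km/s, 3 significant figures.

Δv ≈ 13.4 km/s

Ignition mass of stage 1 = 481,000+45,800 + 97,900+15,400 + 19,600+2,300 + 3,010 = 665,010 kg.
Stage 1: m₀ = 665,010 kg, m_f = 665,010 − 481,000 = 184,010 kg; Δv = 283×9.80665×ln(3.614) = 2775.3×1.2848 ≈ 3566 m/s.
Stage 2: m₀ = 138,210 kg, m_f = 138,210 − 97,900 = 40,310 kg; Δv = 249×9.80665×ln(3.429) = 2441.9×1.2322 ≈ 3009 m/s.
Stage 3: m₀ = 24,910 kg, m_f = 24,910 − 19,600 = 5,310 kg; Δv = 452×9.80665×ln(4.691) = 4432.6×1.5457 ≈ 6851 m/s.
Total Δv = 3566 + 3009 + 6851 = 13426 m/s.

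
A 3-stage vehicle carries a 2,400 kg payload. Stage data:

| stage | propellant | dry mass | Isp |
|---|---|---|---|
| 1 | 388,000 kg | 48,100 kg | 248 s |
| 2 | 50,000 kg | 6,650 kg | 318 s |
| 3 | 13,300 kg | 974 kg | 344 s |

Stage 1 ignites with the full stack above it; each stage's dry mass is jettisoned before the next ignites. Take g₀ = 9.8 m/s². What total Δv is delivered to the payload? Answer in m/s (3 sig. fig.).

Ignition mass of stage 1 = 388,000+48,100 + 50,000+6,650 + 13,300+974 + 2,400 = 509,424 kg.
Stage 1: m₀ = 509,424 kg, m_f = 509,424 − 388,000 = 121,424 kg; Δv = 248×9.8×ln(4.195) = 2430.4×1.4340 ≈ 3485 m/s.
Stage 2: m₀ = 73,324 kg, m_f = 73,324 − 50,000 = 23,324 kg; Δv = 318×9.8×ln(3.144) = 3116.4×1.1454 ≈ 3570 m/s.
Stage 3: m₀ = 16,674 kg, m_f = 16,674 − 13,300 = 3,374 kg; Δv = 344×9.8×ln(4.942) = 3371.2×1.5978 ≈ 5386 m/s.
Total Δv = 3485 + 3570 + 5386 = 12441 m/s.

Δv ≈ 12400 m/s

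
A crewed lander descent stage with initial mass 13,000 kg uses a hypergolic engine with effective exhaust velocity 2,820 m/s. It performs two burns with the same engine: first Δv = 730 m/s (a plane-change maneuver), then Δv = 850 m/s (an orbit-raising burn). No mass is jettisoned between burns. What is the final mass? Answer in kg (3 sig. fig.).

final mass ≈ 7420 kg

After the first burn: m = 13000 × exp(−730/2820.0) = 13000 × 0.77193 = 10,035.1 kg.
After the second burn: m = 10,035.1 × exp(−850/2820.0) = 10,035.1 × 0.73977 = 7,423.67 kg.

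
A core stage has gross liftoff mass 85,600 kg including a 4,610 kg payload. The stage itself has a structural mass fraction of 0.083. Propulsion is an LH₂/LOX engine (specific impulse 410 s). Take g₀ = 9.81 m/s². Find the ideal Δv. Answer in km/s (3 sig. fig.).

Stage wet mass = m₀ − payload = 85,600 − 4,610 = 80,990 kg.
Stage dry mass = ε × stage wet mass = 0.083 × 80,990 = 6,722.17 kg.
Burnout mass m_f = stage dry + payload = 6,722.17 + 4,610 = 11,332.17 kg.
v_e = Isp · g₀ = 410 × 9.81 = 4022.1 m/s.
From the ideal rocket equation, Δv = v_e · ln(85,600/11,332.17) = 4022.1 × ln(7.554) = 4022.1 × 2.0220 ≈ 8133 m/s.

Δv ≈ 8.13 km/s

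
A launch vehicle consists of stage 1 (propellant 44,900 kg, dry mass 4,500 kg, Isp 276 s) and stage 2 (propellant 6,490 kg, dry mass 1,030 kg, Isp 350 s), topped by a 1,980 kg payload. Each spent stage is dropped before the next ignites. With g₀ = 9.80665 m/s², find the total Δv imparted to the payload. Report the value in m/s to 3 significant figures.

Δv ≈ 7830 m/s

Ignition mass of stage 1 = 44,900+4,500 + 6,490+1,030 + 1,980 = 58,900 kg.
Stage 1: m₀ = 58,900 kg, m_f = 58,900 − 44,900 = 14,000 kg; Δv = 276×9.80665×ln(4.207) = 2706.6×1.4368 ≈ 3889 m/s.
Stage 2: m₀ = 9,500 kg, m_f = 9,500 − 6,490 = 3,010 kg; Δv = 350×9.80665×ln(3.156) = 3432.3×1.1494 ≈ 3945 m/s.
Total Δv = 3889 + 3945 = 7834 m/s.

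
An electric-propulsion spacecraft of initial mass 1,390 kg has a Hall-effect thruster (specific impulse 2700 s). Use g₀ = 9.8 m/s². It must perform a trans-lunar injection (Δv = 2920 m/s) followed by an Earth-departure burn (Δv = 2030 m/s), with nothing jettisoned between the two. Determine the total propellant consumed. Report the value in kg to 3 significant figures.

v_e = Isp · g₀ = 2700 × 9.8 = 26460.0 m/s.
After the first burn: m = 1390 × exp(−2920/26460.0) = 1390 × 0.89552 = 1,244.77 kg.
After the second burn: m = 1,244.77 × exp(−2030/26460.0) = 1,244.77 × 0.92615 = 1,152.84 kg.
Total propellant = m₀ − m_final = 1390 − 1,152.84 = 237.16 kg.

total propellant consumed ≈ 237 kg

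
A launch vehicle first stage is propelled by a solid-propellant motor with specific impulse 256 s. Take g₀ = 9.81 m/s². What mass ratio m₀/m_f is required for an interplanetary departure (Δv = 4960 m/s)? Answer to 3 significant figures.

mass ratio ≈ 7.21

v_e = Isp · g₀ = 256 × 9.81 = 2511.4 m/s.
m₀/m_f = exp(Δv / v_e) = exp(4960 / 2511.4) = exp(1.9750) = 7.2068.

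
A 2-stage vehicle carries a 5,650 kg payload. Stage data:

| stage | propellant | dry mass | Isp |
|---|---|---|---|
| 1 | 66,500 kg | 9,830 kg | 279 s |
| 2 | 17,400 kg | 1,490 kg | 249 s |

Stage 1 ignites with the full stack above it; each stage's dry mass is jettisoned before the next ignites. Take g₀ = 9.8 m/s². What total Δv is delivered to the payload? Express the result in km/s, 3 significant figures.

Ignition mass of stage 1 = 66,500+9,830 + 17,400+1,490 + 5,650 = 100,870 kg.
Stage 1: m₀ = 100,870 kg, m_f = 100,870 − 66,500 = 34,370 kg; Δv = 279×9.8×ln(2.935) = 2734.2×1.0766 ≈ 2944 m/s.
Stage 2: m₀ = 24,540 kg, m_f = 24,540 − 17,400 = 7,140 kg; Δv = 249×9.8×ln(3.437) = 2440.2×1.2346 ≈ 3013 m/s.
Total Δv = 2944 + 3013 = 5957 m/s.

Δv ≈ 5.96 km/s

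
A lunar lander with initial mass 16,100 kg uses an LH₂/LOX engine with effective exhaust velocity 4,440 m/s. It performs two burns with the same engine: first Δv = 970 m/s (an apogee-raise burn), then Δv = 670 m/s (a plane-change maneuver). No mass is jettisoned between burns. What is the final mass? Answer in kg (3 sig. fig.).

After the first burn: m = 16100 × exp(−970/4440.0) = 16100 × 0.80375 = 12,940.4 kg.
After the second burn: m = 12,940.4 × exp(−670/4440.0) = 12,940.4 × 0.85993 = 11,127.8 kg.

final mass ≈ 11100 kg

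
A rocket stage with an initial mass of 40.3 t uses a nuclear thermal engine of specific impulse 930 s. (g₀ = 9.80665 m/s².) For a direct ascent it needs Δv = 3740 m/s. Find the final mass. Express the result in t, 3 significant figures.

v_e = Isp · g₀ = 930 × 9.80665 = 9120.2 m/s.
m₀/m_f = exp(Δv / v_e) = exp(3740 / 9120.2) = exp(0.4101) = 1.5069.
m_f = m₀ / 1.5069 = 40.3 / 1.5069 = 26.7436 t.

final mass ≈ 26.7 t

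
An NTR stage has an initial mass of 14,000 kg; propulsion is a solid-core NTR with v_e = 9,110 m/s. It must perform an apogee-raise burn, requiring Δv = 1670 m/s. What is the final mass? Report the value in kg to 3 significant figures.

From the ideal rocket equation, m₀/m_f = exp(Δv / v_e) = exp(1670 / 9110.0) = exp(0.1833) = 1.2012.
m_f = m₀ / 1.2012 = 14,000 / 1.2012 = 11,655 kg.

final mass ≈ 11700 kg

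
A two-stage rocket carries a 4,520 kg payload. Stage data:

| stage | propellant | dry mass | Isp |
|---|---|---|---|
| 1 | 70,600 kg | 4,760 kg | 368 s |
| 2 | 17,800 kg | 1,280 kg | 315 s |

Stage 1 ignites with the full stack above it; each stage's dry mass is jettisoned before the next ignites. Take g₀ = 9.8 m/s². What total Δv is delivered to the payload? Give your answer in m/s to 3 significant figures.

Ignition mass of stage 1 = 70,600+4,760 + 17,800+1,280 + 4,520 = 98,960 kg.
Stage 1: m₀ = 98,960 kg, m_f = 98,960 − 70,600 = 28,360 kg; Δv = 368×9.8×ln(3.489) = 3606.4×1.2497 ≈ 4507 m/s.
Stage 2: m₀ = 23,600 kg, m_f = 23,600 − 17,800 = 5,800 kg; Δv = 315×9.8×ln(4.069) = 3087.0×1.4034 ≈ 4332 m/s.
Total Δv = 4507 + 4332 = 8839 m/s.

Δv ≈ 8840 m/s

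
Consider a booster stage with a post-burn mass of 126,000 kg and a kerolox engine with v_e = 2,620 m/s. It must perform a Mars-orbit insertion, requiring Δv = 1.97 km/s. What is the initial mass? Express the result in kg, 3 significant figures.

initial mass ≈ 267000 kg

Using Δv = v_e ln(m₀/m_f): m₀/m_f = exp(Δv / v_e) = exp(1970 / 2620.0) = exp(0.7519) = 2.1210.
m₀ = m_f × 2.1210 = 126,000 × 2.1210 = 267,246 kg.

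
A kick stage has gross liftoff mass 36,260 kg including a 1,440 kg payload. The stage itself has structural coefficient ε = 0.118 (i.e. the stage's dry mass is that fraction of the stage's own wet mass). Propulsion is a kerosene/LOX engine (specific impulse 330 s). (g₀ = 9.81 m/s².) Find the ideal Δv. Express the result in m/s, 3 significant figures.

Stage wet mass = m₀ − payload = 36,260 − 1,440 = 34,820 kg.
Stage dry mass = ε × stage wet mass = 0.118 × 34,820 = 4,108.76 kg.
Burnout mass m_f = stage dry + payload = 4,108.76 + 1,440 = 5,548.76 kg.
v_e = Isp · g₀ = 330 × 9.81 = 3237.3 m/s.
From the ideal rocket equation, Δv = v_e · ln(36,260/5,548.76) = 3237.3 × ln(6.535) = 3237.3 × 1.8771 ≈ 6077 m/s.

Δv ≈ 6080 m/s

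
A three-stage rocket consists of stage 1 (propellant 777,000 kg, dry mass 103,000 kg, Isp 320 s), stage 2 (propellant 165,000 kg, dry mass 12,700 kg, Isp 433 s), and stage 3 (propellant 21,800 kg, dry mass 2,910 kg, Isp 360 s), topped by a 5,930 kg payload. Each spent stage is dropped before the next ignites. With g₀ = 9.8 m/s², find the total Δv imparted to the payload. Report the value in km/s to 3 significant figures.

Ignition mass of stage 1 = 777,000+103,000 + 165,000+12,700 + 21,800+2,910 + 5,930 = 1,088,340 kg.
Stage 1: m₀ = 1,088,340 kg, m_f = 1,088,340 − 777,000 = 311,340 kg; Δv = 320×9.8×ln(3.496) = 3136.0×1.2515 ≈ 3925 m/s.
Stage 2: m₀ = 208,340 kg, m_f = 208,340 − 165,000 = 43,340 kg; Δv = 433×9.8×ln(4.807) = 4243.4×1.5701 ≈ 6663 m/s.
Stage 3: m₀ = 30,640 kg, m_f = 30,640 − 21,800 = 8,840 kg; Δv = 360×9.8×ln(3.466) = 3528.0×1.2430 ≈ 4385 m/s.
Total Δv = 3925 + 6663 + 4385 = 14973 m/s.

Δv ≈ 15.0 km/s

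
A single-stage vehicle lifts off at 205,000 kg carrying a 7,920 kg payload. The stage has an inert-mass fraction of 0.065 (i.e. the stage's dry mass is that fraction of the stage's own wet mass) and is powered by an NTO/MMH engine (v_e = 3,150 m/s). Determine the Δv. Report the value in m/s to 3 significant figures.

Stage wet mass = m₀ − payload = 205,000 − 7,920 = 197,080 kg.
Stage dry mass = ε × stage wet mass = 0.065 × 197,080 = 12,810.2 kg.
Burnout mass m_f = stage dry + payload = 12,810.2 + 7,920 = 20,730.2 kg.
Δv = v_e · ln(205,000/20,730.2) = 3150.0 × ln(9.889) = 3150.0 × 2.2914 ≈ 7218 m/s.

Δv ≈ 7220 m/s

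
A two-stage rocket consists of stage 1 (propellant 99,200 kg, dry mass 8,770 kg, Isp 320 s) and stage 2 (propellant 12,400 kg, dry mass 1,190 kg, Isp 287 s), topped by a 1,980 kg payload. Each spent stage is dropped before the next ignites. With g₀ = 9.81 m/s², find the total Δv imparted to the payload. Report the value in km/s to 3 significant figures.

Ignition mass of stage 1 = 99,200+8,770 + 12,400+1,190 + 1,980 = 123,540 kg.
Stage 1: m₀ = 123,540 kg, m_f = 123,540 − 99,200 = 24,340 kg; Δv = 320×9.81×ln(5.076) = 3139.2×1.6244 ≈ 5099 m/s.
Stage 2: m₀ = 15,570 kg, m_f = 15,570 − 12,400 = 3,170 kg; Δv = 287×9.81×ln(4.912) = 2815.5×1.5916 ≈ 4481 m/s.
Total Δv = 5099 + 4481 = 9580 m/s.

Δv ≈ 9.58 km/s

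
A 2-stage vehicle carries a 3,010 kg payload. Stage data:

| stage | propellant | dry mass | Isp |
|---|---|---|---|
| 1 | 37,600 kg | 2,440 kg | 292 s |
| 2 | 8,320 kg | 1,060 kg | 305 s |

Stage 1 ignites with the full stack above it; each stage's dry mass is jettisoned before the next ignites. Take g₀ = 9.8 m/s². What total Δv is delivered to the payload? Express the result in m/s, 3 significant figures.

Δv ≈ 6940 m/s

Ignition mass of stage 1 = 37,600+2,440 + 8,320+1,060 + 3,010 = 52,430 kg.
Stage 1: m₀ = 52,430 kg, m_f = 52,430 − 37,600 = 14,830 kg; Δv = 292×9.8×ln(3.535) = 2861.6×1.2628 ≈ 3614 m/s.
Stage 2: m₀ = 12,390 kg, m_f = 12,390 − 8,320 = 4,070 kg; Δv = 305×9.8×ln(3.044) = 2989.0×1.1132 ≈ 3327 m/s.
Total Δv = 3614 + 3327 = 6941 m/s.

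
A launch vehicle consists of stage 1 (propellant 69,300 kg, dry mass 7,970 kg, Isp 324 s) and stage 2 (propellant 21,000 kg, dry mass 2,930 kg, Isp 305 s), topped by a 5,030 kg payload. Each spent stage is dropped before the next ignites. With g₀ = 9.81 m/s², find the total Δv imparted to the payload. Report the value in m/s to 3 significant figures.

Δv ≈ 7220 m/s

Ignition mass of stage 1 = 69,300+7,970 + 21,000+2,930 + 5,030 = 106,230 kg.
Stage 1: m₀ = 106,230 kg, m_f = 106,230 − 69,300 = 36,930 kg; Δv = 324×9.81×ln(2.877) = 3178.4×1.0566 ≈ 3358 m/s.
Stage 2: m₀ = 28,960 kg, m_f = 28,960 − 21,000 = 7,960 kg; Δv = 305×9.81×ln(3.638) = 2992.1×1.2915 ≈ 3864 m/s.
Total Δv = 3358 + 3864 = 7222 m/s.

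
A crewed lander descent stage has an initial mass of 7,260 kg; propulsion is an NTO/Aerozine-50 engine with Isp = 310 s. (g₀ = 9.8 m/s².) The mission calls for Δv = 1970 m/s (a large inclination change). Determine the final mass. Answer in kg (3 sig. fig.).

v_e = Isp · g₀ = 310 × 9.8 = 3038.0 m/s.
m₀/m_f = exp(Δv / v_e) = exp(1970 / 3038.0) = exp(0.6485) = 1.9126.
m_f = m₀ / 1.9126 = 7,260 / 1.9126 = 3,795.88 kg.

final mass ≈ 3800 kg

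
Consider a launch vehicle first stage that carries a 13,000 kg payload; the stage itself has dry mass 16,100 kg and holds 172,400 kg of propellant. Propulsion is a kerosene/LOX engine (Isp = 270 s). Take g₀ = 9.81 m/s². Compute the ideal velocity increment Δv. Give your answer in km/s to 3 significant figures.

Δv ≈ 5.13 km/s

v_e = Isp · g₀ = 270 × 9.81 = 2648.7 m/s.
m₀ = payload + dry + propellant = 13,000 + 16,100 + 172,400 = 201,500 kg.
m_f = payload + dry = 13,000 + 16,100 = 29,100 kg.
Δv = v_e · ln(m₀/m_f) = 2648.7 × ln(6.924) = 2648.7 × 1.9351 ≈ 5125.4 m/s.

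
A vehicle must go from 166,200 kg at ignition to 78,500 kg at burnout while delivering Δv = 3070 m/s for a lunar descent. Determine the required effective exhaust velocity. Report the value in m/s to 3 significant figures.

v_e ≈ 4090 m/s

ln(m₀/m_f) = ln(166200/78500) = ln(2.117) = 0.7501.
From the ideal rocket equation, v_e = Δv / ln(m₀/m_f) = 3070 / 0.7501 = 4092.8 m/s.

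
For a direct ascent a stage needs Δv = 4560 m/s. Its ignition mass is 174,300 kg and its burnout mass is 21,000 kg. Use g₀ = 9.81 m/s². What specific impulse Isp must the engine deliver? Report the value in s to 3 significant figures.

ln(m₀/m_f) = ln(174300/21000) = ln(8.3) = 2.1163.
v_e = Δv / ln(m₀/m_f) = 4560 / 2.1163 = 2154.7 m/s.
Isp = v_e / g₀ = 2154.7 / 9.81 = 219.6 s.

Isp ≈ 220 s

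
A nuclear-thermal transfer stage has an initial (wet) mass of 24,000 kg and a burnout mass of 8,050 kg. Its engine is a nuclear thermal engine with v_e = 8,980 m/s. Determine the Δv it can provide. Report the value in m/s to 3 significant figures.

Δv = v_e · ln(m₀/m_f) = 8980.0 × ln(2.981) = 8980.0 × 1.0924 ≈ 9809.6 m/s.

Δv ≈ 9810 m/s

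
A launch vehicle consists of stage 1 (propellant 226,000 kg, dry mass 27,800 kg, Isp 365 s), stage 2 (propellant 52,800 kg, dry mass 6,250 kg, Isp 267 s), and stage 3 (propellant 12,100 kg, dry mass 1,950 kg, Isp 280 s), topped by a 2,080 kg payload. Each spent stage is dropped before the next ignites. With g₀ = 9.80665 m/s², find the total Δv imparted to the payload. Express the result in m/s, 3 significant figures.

Δv ≈ 11100 m/s

Ignition mass of stage 1 = 226,000+27,800 + 52,800+6,250 + 12,100+1,950 + 2,080 = 328,980 kg.
Stage 1: m₀ = 328,980 kg, m_f = 328,980 − 226,000 = 102,980 kg; Δv = 365×9.80665×ln(3.195) = 3579.4×1.1615 ≈ 4157 m/s.
Stage 2: m₀ = 75,180 kg, m_f = 75,180 − 52,800 = 22,380 kg; Δv = 267×9.80665×ln(3.359) = 2618.4×1.2117 ≈ 3173 m/s.
Stage 3: m₀ = 16,130 kg, m_f = 16,130 − 12,100 = 4,030 kg; Δv = 280×9.80665×ln(4.002) = 2745.9×1.3869 ≈ 3808 m/s.
Total Δv = 4157 + 3173 + 3808 = 11138 m/s.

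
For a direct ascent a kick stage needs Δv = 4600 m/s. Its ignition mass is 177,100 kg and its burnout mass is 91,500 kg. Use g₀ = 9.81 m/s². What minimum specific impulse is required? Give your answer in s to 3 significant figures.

ln(m₀/m_f) = ln(177100/91500) = ln(1.936) = 0.6604.
By the Tsiolkovsky rocket equation, v_e = Δv / ln(m₀/m_f) = 4600 / 0.6604 = 6965.7 m/s.
Isp = v_e / g₀ = 6965.7 / 9.81 = 710.1 s.

Isp ≈ 710 s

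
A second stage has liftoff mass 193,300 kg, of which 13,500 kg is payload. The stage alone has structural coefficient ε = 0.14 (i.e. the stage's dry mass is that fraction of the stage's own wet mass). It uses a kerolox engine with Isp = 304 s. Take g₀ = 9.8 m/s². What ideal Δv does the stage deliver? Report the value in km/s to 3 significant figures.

Δv ≈ 4.79 km/s

Stage wet mass = m₀ − payload = 193,300 − 13,500 = 179,800 kg.
Stage dry mass = ε × stage wet mass = 0.14 × 179,800 = 25,172 kg.
Burnout mass m_f = stage dry + payload = 25,172 + 13,500 = 38,672 kg.
v_e = Isp · g₀ = 304 × 9.8 = 2979.2 m/s.
Δv = v_e · ln(193,300/38,672) = 2979.2 × ln(4.998) = 2979.2 × 1.6091 ≈ 4794 m/s.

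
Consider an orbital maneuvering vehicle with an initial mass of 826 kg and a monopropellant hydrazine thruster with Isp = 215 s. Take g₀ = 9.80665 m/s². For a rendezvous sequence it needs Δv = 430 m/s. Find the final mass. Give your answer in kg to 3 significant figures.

final mass ≈ 674 kg

v_e = Isp · g₀ = 215 × 9.80665 = 2108.4 m/s.
By the Tsiolkovsky rocket equation, m₀/m_f = exp(Δv / v_e) = exp(430 / 2108.4) = exp(0.2039) = 1.2262.
m_f = m₀ / 1.2262 = 826 / 1.2262 = 673.626 kg.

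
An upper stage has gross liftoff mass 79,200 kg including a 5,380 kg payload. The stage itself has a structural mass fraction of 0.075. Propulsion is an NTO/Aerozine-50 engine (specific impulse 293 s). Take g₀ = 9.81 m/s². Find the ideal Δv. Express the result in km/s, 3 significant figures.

Stage wet mass = m₀ − payload = 79,200 − 5,380 = 73,820 kg.
Stage dry mass = ε × stage wet mass = 0.075 × 73,820 = 5,536.5 kg.
Burnout mass m_f = stage dry + payload = 5,536.5 + 5,380 = 10,916.5 kg.
v_e = Isp · g₀ = 293 × 9.81 = 2874.3 m/s.
Rocket equation: Δv = v_e · ln(79,200/10,916.5) = 2874.3 × ln(7.255) = 2874.3 × 1.9817 ≈ 5696 m/s.

Δv ≈ 5.70 km/s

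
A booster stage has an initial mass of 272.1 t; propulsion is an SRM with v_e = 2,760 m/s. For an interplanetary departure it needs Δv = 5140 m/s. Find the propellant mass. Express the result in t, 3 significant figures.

propellant mass ≈ 230 t

By the Tsiolkovsky rocket equation, m₀/m_f = exp(Δv / v_e) = exp(5140 / 2760.0) = exp(1.8623) = 6.4386.
m_f = 272.1 / 6.4386 = 42.2607 t, so propellant = m₀ − m_f = 272.1 − 42.2607 = 229.8393 t.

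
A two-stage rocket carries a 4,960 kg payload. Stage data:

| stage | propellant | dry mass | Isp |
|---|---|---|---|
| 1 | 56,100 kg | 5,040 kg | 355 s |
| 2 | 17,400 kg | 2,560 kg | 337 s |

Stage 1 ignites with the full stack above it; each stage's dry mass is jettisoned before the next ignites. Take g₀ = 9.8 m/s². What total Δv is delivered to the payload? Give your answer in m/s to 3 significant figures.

Ignition mass of stage 1 = 56,100+5,040 + 17,400+2,560 + 4,960 = 86,060 kg.
Stage 1: m₀ = 86,060 kg, m_f = 86,060 − 56,100 = 29,960 kg; Δv = 355×9.8×ln(2.872) = 3479.0×1.0552 ≈ 3671 m/s.
Stage 2: m₀ = 24,920 kg, m_f = 24,920 − 17,400 = 7,520 kg; Δv = 337×9.8×ln(3.314) = 3302.6×1.1981 ≈ 3957 m/s.
Total Δv = 3671 + 3957 = 7628 m/s.

Δv ≈ 7630 m/s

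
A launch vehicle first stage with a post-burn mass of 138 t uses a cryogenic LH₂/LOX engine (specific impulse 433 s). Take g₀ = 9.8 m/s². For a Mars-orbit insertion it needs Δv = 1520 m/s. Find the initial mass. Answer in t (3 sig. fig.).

v_e = Isp · g₀ = 433 × 9.8 = 4243.4 m/s.
Rocket equation: m₀/m_f = exp(Δv / v_e) = exp(1520 / 4243.4) = exp(0.3582) = 1.4308.
m₀ = m_f × 1.4308 = 138 × 1.4308 = 197.45 t.

initial mass ≈ 197 t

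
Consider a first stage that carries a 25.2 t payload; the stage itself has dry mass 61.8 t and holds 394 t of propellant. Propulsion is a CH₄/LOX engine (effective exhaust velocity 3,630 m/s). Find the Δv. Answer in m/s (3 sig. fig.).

m₀ = payload + dry + propellant = 25.2 + 61.8 + 394 = 481 t.
m_f = payload + dry = 25.2 + 61.8 = 87 t.
Δv = v_e · ln(m₀/m_f) = 3630.0 × ln(5.529) = 3630.0 × 1.7100 ≈ 6207.2 m/s.

Δv ≈ 6210 m/s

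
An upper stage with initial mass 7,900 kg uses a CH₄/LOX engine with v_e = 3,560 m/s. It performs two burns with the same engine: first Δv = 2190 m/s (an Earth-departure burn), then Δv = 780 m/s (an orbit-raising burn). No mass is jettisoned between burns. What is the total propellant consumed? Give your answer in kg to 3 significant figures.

total propellant consumed ≈ 4470 kg

After the first burn: m = 7900 × exp(−2190/3560.0) = 7900 × 0.54055 = 4,270.35 kg.
After the second burn: m = 4,270.35 × exp(−780/3560.0) = 4,270.35 × 0.80324 = 3,430.12 kg.
Total propellant = m₀ − m_final = 7900 − 3,430.12 = 4,469.88 kg.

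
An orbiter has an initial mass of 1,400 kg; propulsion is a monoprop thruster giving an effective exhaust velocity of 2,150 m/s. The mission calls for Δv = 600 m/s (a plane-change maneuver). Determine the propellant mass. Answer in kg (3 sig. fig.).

m₀/m_f = exp(Δv / v_e) = exp(600 / 2150.0) = exp(0.2791) = 1.3219.
m_f = 1,400 / 1.3219 = 1,059.08 kg, so propellant = m₀ − m_f = 1,400 − 1,059.08 = 340.92 kg.

propellant mass ≈ 341 kg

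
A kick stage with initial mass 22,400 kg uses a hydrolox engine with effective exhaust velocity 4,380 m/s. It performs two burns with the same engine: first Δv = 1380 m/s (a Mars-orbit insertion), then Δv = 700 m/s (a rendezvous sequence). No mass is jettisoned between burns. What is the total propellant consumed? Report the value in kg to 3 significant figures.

total propellant consumed ≈ 8470 kg

After the first burn: m = 22400 × exp(−1380/4380.0) = 22400 × 0.72974 = 16,346.2 kg.
After the second burn: m = 16,346.2 × exp(−700/4380.0) = 16,346.2 × 0.85230 = 13,931.9 kg.
Total propellant = m₀ − m_final = 22400 − 13,931.9 = 8,468.1 kg.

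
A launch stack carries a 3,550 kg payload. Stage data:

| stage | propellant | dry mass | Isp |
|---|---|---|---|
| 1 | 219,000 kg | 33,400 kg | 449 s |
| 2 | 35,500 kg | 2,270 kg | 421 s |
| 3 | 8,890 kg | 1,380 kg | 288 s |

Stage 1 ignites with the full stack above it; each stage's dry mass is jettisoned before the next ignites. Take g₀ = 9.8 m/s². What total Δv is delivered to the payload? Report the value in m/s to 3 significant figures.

Ignition mass of stage 1 = 219,000+33,400 + 35,500+2,270 + 8,890+1,380 + 3,550 = 303,990 kg.
Stage 1: m₀ = 303,990 kg, m_f = 303,990 − 219,000 = 84,990 kg; Δv = 449×9.8×ln(3.577) = 4400.2×1.2745 ≈ 5608 m/s.
Stage 2: m₀ = 51,590 kg, m_f = 51,590 − 35,500 = 16,090 kg; Δv = 421×9.8×ln(3.206) = 4125.8×1.1651 ≈ 4807 m/s.
Stage 3: m₀ = 13,820 kg, m_f = 13,820 − 8,890 = 4,930 kg; Δv = 288×9.8×ln(2.803) = 2822.4×1.0308 ≈ 2909 m/s.
Total Δv = 5608 + 4807 + 2909 = 13324 m/s.

Δv ≈ 13300 m/s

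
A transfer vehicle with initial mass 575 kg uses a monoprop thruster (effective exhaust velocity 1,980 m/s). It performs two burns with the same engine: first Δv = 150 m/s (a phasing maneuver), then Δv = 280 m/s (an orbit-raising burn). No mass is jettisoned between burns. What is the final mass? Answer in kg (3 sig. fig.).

final mass ≈ 463 kg

After the first burn: m = 575 × exp(−150/1980.0) = 575 × 0.92704 = 533.048 kg.
After the second burn: m = 533.048 × exp(−280/1980.0) = 533.048 × 0.86813 = 462.755 kg.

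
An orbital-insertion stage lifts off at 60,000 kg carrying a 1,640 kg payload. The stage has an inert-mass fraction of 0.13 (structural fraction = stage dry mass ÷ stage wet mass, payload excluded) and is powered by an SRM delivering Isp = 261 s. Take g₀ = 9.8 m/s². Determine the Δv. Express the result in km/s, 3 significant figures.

Δv ≈ 4.79 km/s

Stage wet mass = m₀ − payload = 60,000 − 1,640 = 58,360 kg.
Stage dry mass = ε × stage wet mass = 0.13 × 58,360 = 7,586.8 kg.
Burnout mass m_f = stage dry + payload = 7,586.8 + 1,640 = 9,226.8 kg.
v_e = Isp · g₀ = 261 × 9.8 = 2557.8 m/s.
By the Tsiolkovsky rocket equation, Δv = v_e · ln(60,000/9,226.8) = 2557.8 × ln(6.503) = 2557.8 × 1.8722 ≈ 4789 m/s.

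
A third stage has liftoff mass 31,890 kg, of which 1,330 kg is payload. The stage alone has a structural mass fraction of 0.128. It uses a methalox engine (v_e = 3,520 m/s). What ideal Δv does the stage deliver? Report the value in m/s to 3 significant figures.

Δv ≈ 6360 m/s

Stage wet mass = m₀ − payload = 31,890 − 1,330 = 30,560 kg.
Stage dry mass = ε × stage wet mass = 0.128 × 30,560 = 3,911.68 kg.
Burnout mass m_f = stage dry + payload = 3,911.68 + 1,330 = 5,241.68 kg.
From the ideal rocket equation, Δv = v_e · ln(31,890/5,241.68) = 3520.0 × ln(6.084) = 3520.0 × 1.8057 ≈ 6356 m/s.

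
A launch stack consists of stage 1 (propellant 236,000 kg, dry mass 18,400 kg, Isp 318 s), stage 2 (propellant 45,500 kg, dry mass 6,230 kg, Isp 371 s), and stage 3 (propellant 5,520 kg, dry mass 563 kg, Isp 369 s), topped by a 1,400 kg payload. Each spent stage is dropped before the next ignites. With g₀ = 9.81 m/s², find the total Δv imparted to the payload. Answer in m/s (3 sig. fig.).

Ignition mass of stage 1 = 236,000+18,400 + 45,500+6,230 + 5,520+563 + 1,400 = 313,613 kg.
Stage 1: m₀ = 313,613 kg, m_f = 313,613 − 236,000 = 77,613 kg; Δv = 318×9.81×ln(4.041) = 3119.6×1.3964 ≈ 4356 m/s.
Stage 2: m₀ = 59,213 kg, m_f = 59,213 − 45,500 = 13,713 kg; Δv = 371×9.81×ln(4.318) = 3639.5×1.4628 ≈ 5324 m/s.
Stage 3: m₀ = 7,483 kg, m_f = 7,483 − 5,520 = 1,963 kg; Δv = 369×9.81×ln(3.812) = 3619.9×1.3382 ≈ 4844 m/s.
Total Δv = 4356 + 5324 + 4844 = 14524 m/s.

Δv ≈ 14500 m/s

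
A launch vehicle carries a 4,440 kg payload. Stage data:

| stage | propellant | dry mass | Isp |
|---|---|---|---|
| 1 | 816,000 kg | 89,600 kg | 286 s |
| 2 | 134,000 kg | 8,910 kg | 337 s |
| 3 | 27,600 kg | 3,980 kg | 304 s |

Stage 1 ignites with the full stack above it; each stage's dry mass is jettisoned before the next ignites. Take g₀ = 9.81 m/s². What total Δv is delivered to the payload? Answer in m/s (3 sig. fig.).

Δv ≈ 12800 m/s

Ignition mass of stage 1 = 816,000+89,600 + 134,000+8,910 + 27,600+3,980 + 4,440 = 1,084,530 kg.
Stage 1: m₀ = 1,084,530 kg, m_f = 1,084,530 − 816,000 = 268,530 kg; Δv = 286×9.81×ln(4.039) = 2805.7×1.3959 ≈ 3917 m/s.
Stage 2: m₀ = 178,930 kg, m_f = 178,930 − 134,000 = 44,930 kg; Δv = 337×9.81×ln(3.982) = 3306.0×1.3819 ≈ 4568 m/s.
Stage 3: m₀ = 36,020 kg, m_f = 36,020 − 27,600 = 8,420 kg; Δv = 304×9.81×ln(4.278) = 2982.2×1.4535 ≈ 4335 m/s.
Total Δv = 3917 + 4568 + 4335 = 12820 m/s.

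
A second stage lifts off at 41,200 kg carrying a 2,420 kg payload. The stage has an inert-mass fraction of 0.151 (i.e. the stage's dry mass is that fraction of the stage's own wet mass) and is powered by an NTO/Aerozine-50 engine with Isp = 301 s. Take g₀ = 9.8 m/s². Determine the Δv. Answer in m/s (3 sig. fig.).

Stage wet mass = m₀ − payload = 41,200 − 2,420 = 38,780 kg.
Stage dry mass = ε × stage wet mass = 0.151 × 38,780 = 5,855.78 kg.
Burnout mass m_f = stage dry + payload = 5,855.78 + 2,420 = 8,275.78 kg.
v_e = Isp · g₀ = 301 × 9.8 = 2949.8 m/s.
Using Δv = v_e ln(m₀/m_f): Δv = v_e · ln(41,200/8,275.78) = 2949.8 × ln(4.978) = 2949.8 × 1.6051 ≈ 4735 m/s.

Δv ≈ 4730 m/s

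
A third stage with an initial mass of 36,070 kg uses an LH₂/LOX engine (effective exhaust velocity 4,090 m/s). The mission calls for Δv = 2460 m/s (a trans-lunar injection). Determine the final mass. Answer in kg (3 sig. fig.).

Rocket equation: m₀/m_f = exp(Δv / v_e) = exp(2460 / 4090.0) = exp(0.6015) = 1.8248.
m_f = m₀ / 1.8248 = 36,070 / 1.8248 = 19,766.5 kg.

final mass ≈ 19800 kg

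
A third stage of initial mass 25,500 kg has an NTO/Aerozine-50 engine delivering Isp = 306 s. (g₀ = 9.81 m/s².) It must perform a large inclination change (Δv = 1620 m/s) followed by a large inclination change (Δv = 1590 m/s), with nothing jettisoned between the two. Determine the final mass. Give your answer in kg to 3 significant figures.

final mass ≈ 8750 kg

v_e = Isp · g₀ = 306 × 9.81 = 3001.9 m/s.
After the first burn: m = 25500 × exp(−1620/3001.9) = 25500 × 0.58294 = 14,865 kg.
After the second burn: m = 14,865 × exp(−1590/3001.9) = 14,865 × 0.58880 = 8,752.51 kg.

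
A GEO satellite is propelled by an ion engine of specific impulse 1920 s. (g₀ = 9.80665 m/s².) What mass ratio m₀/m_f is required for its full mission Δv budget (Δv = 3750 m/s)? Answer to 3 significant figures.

v_e = Isp · g₀ = 1920 × 9.80665 = 18828.8 m/s.
From the ideal rocket equation, m₀/m_f = exp(Δv / v_e) = exp(3750 / 18828.8) = exp(0.1992) = 1.2204.

mass ratio ≈ 1.22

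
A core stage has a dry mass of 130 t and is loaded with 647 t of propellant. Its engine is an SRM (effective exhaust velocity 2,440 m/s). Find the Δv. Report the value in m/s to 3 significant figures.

m₀ = m_dry + m_prop = 130 + 647 = 777 t.
Δv = v_e · ln(m₀/m_f) = 2440.0 × ln(5.977) = 2440.0 × 1.7879 ≈ 4362.5 m/s.

Δv ≈ 4360 m/s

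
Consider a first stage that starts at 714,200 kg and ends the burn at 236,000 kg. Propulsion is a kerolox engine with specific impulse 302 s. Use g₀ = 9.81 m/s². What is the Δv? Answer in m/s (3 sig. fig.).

v_e = Isp · g₀ = 302 × 9.81 = 2962.6 m/s.
By the Tsiolkovsky rocket equation, Δv = v_e · ln(m₀/m_f) = 2962.6 × ln(3.026) = 2962.6 × 1.1073 ≈ 3280.6 m/s.

Δv ≈ 3280 m/s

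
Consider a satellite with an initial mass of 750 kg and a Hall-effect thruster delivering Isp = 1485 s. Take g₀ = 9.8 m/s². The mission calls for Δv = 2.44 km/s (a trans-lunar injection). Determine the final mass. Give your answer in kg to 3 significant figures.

v_e = Isp · g₀ = 1485 × 9.8 = 14553.0 m/s.
m₀/m_f = exp(Δv / v_e) = exp(2440 / 14553.0) = exp(0.1677) = 1.1825.
m_f = m₀ / 1.1825 = 750 / 1.1825 = 634.249 kg.

final mass ≈ 634 kg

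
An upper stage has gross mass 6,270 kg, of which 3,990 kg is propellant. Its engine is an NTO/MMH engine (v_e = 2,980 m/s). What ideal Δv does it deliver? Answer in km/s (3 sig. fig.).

m_f = m₀ − m_prop = 6,270 − 3,990 = 2,280 kg.
Rocket equation: Δv = v_e · ln(m₀/m_f) = 2980.0 × ln(2.75) = 2980.0 × 1.0116 ≈ 3014.6 m/s.

Δv ≈ 3.01 km/s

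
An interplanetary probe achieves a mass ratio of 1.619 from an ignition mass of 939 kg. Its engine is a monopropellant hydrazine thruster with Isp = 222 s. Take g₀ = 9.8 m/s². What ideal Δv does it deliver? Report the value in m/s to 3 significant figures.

v_e = Isp · g₀ = 222 × 9.8 = 2175.6 m/s.
From the ideal rocket equation, Δv = v_e · ln(1.619) = 2175.6 × 0.4818 ≈ 1048.2 m/s.

Δv ≈ 1050 m/s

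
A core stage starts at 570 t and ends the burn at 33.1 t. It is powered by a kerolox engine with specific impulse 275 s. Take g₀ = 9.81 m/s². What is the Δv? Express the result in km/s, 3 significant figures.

v_e = Isp · g₀ = 275 × 9.81 = 2697.8 m/s.
Δv = v_e · ln(m₀/m_f) = 2697.8 × ln(17.22) = 2697.8 × 2.8461 ≈ 7678.1 m/s.

Δv ≈ 7.68 km/s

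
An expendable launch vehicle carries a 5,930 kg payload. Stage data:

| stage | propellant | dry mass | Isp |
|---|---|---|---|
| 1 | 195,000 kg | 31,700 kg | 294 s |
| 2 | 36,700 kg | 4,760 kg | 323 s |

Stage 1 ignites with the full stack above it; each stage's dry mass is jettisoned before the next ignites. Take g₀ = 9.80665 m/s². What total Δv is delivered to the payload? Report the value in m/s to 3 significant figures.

Δv ≈ 8300 m/s

Ignition mass of stage 1 = 195,000+31,700 + 36,700+4,760 + 5,930 = 274,090 kg.
Stage 1: m₀ = 274,090 kg, m_f = 274,090 − 195,000 = 79,090 kg; Δv = 294×9.80665×ln(3.466) = 2883.2×1.2429 ≈ 3583 m/s.
Stage 2: m₀ = 47,390 kg, m_f = 47,390 − 36,700 = 10,690 kg; Δv = 323×9.80665×ln(4.433) = 3167.5×1.4891 ≈ 4717 m/s.
Total Δv = 3583 + 4717 = 8300 m/s.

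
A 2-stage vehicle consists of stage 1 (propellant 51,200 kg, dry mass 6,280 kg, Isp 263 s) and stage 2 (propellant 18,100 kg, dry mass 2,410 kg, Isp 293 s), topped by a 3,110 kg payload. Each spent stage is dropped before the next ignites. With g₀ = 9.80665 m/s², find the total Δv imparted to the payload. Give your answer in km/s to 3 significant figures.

Δv ≈ 6.75 km/s

Ignition mass of stage 1 = 51,200+6,280 + 18,100+2,410 + 3,110 = 81,100 kg.
Stage 1: m₀ = 81,100 kg, m_f = 81,100 − 51,200 = 29,900 kg; Δv = 263×9.80665×ln(2.712) = 2579.1×0.9978 ≈ 2574 m/s.
Stage 2: m₀ = 23,620 kg, m_f = 23,620 − 18,100 = 5,520 kg; Δv = 293×9.80665×ln(4.279) = 2873.3×1.4537 ≈ 4177 m/s.
Total Δv = 2574 + 4177 = 6751 m/s.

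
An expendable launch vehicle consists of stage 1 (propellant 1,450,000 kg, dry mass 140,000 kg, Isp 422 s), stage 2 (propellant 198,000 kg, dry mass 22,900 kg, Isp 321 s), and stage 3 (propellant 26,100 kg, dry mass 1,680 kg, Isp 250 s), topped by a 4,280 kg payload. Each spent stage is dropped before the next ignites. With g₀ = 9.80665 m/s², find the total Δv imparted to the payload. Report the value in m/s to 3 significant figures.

Δv ≈ 15300 m/s

Ignition mass of stage 1 = 1,450,000+140,000 + 198,000+22,900 + 26,100+1,680 + 4,280 = 1,842,960 kg.
Stage 1: m₀ = 1,842,960 kg, m_f = 1,842,960 − 1,450,000 = 392,960 kg; Δv = 422×9.80665×ln(4.69) = 4138.4×1.5454 ≈ 6396 m/s.
Stage 2: m₀ = 252,960 kg, m_f = 252,960 − 198,000 = 54,960 kg; Δv = 321×9.80665×ln(4.603) = 3147.9×1.5266 ≈ 4806 m/s.
Stage 3: m₀ = 32,060 kg, m_f = 32,060 − 26,100 = 5,960 kg; Δv = 250×9.80665×ln(5.379) = 2451.7×1.6825 ≈ 4125 m/s.
Total Δv = 6396 + 4806 + 4125 = 15327 m/s.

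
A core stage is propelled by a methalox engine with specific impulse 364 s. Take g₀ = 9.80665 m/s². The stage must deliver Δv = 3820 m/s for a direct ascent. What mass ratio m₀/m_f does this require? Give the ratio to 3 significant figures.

v_e = Isp · g₀ = 364 × 9.80665 = 3569.6 m/s.
By the Tsiolkovsky rocket equation, m₀/m_f = exp(Δv / v_e) = exp(3820 / 3569.6) = exp(1.0701) = 2.9158.

mass ratio ≈ 2.92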